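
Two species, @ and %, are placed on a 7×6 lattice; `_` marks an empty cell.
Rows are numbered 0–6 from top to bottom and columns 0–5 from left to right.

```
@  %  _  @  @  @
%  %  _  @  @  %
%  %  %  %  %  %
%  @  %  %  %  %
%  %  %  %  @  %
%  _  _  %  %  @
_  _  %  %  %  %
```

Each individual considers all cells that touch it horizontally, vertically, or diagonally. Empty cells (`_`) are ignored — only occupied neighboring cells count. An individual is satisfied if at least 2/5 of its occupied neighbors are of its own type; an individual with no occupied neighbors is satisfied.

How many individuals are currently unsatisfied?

Row 0: (0,0)@ 0/3 ✗ · (0,1)% 2/3 ✓ · (0,3)@ 3/3 ✓ · (0,4)@ 4/5 ✓ · (0,5)@ 2/3 ✓
Row 1: (1,0)% 4/5 ✓ · (1,1)% 5/6 ✓ · (1,3)@ 3/6 ✓ · (1,4)@ 4/8 ✓ · (1,5)% 2/5 ✓
Row 2: (2,0)% 4/5 ✓ · (2,1)% 6/7 ✓ · (2,2)% 5/7 ✓ · (2,3)% 5/7 ✓ · (2,4)% 6/8 ✓ · (2,5)% 4/5 ✓
Row 3: (3,0)% 4/5 ✓ · (3,1)@ 0/8 ✗ · (3,2)% 7/8 ✓ · (3,3)% 7/8 ✓ · (3,4)% 7/8 ✓ · (3,5)% 4/5 ✓
Row 4: (4,0)% 3/4 ✓ · (4,1)% 5/6 ✓ · (4,2)% 5/6 ✓ · (4,3)% 6/7 ✓ · (4,4)@ 1/8 ✗ · (4,5)% 3/5 ✓
Row 5: (5,0)% 2/2 ✓ · (5,3)% 6/7 ✓ · (5,4)% 6/8 ✓ · (5,5)@ 1/5 ✗
Row 6: (6,2)% 2/2 ✓ · (6,3)% 4/4 ✓ · (6,4)% 4/5 ✓ · (6,5)% 2/3 ✓
Unsatisfied: (0,0), (3,1), (4,4), (5,5) — 4 in total.

4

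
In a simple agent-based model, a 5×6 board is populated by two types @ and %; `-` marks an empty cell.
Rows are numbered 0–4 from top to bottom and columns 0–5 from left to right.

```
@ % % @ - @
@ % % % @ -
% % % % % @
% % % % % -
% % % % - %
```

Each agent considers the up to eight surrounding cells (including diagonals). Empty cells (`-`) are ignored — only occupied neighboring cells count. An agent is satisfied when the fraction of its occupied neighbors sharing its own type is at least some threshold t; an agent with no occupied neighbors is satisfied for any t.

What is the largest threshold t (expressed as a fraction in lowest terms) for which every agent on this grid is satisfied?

(0,0)@ 1/3
(0,1)% 3/5
(0,2)% 4/5
(0,3)@ 1/4
(0,5)@ 1/1
(1,0)@ 1/5
(1,1)% 6/8
(1,2)% 7/8
(1,3)% 5/7
(1,4)@ 3/6
(2,0)% 4/5
(2,1)% 7/8
(2,2)% 8/8
(2,3)% 7/8
(2,4)% 4/6
(2,5)@ 1/3
(3,0)% 5/5
(3,1)% 8/8
(3,2)% 8/8
(3,3)% 7/7
(3,4)% 5/6
(4,0)% 3/3
(4,1)% 5/5
(4,2)% 5/5
(4,3)% 4/4
(4,5)% 1/1
The smallest same-type fraction is 1/5 at (1,0), which reduces to 1/5. Any threshold above that leaves this agent unsatisfied.

1/5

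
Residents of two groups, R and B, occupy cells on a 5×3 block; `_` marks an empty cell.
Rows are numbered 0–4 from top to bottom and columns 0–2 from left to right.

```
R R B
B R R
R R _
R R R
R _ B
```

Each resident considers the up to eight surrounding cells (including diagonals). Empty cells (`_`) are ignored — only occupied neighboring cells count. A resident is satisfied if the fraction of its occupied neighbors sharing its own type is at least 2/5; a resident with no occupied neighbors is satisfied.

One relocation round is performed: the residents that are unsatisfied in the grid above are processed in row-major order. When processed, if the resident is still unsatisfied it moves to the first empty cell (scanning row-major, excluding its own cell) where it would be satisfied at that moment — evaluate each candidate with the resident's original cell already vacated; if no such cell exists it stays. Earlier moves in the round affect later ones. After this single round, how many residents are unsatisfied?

3

Initially unsatisfied (in order): (0,2), (1,0), (4,2).
  (0,2): no empty cell satisfies it; stays.
  (1,0): no empty cell satisfies it; stays.
  (4,2): no empty cell satisfies it; stays.
Resulting grid:
R R B
B R R
R R _
R R R
R _ B
Unsatisfied now: (0,2), (1,0), (4,2).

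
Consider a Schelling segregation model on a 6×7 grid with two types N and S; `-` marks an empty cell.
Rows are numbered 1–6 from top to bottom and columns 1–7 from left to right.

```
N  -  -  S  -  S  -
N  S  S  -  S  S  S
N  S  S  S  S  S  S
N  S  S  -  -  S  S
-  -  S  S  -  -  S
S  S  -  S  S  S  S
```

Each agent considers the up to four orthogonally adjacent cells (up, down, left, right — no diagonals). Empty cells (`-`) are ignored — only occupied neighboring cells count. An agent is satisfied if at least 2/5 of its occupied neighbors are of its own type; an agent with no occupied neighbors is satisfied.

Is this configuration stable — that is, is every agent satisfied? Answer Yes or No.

Yes

Row 1: (1,1)N 1/1 ok · (1,4)S 0/0 ok · (1,6)S 1/1 ok
Row 2: (2,1)N 2/3 ok · (2,2)S 2/3 ok · (2,3)S 2/2 ok · (2,5)S 2/2 ok · (2,6)S 4/4 ok · (2,7)S 2/2 ok
Row 3: (3,1)N 2/3 ok · (3,2)S 3/4 ok · (3,3)S 4/4 ok · (3,4)S 2/2 ok · (3,5)S 3/3 ok · (3,6)S 4/4 ok · (3,7)S 3/3 ok
Row 4: (4,1)N 1/2 ok · (4,2)S 2/3 ok · (4,3)S 3/3 ok · (4,6)S 2/2 ok · (4,7)S 3/3 ok
Row 5: (5,3)S 2/2 ok · (5,4)S 2/2 ok · (5,7)S 2/2 ok
Row 6: (6,1)S 1/1 ok · (6,2)S 1/1 ok · (6,4)S 2/2 ok · (6,5)S 2/2 ok · (6,6)S 2/2 ok · (6,7)S 2/2 ok
All meet the threshold, so the configuration is stable.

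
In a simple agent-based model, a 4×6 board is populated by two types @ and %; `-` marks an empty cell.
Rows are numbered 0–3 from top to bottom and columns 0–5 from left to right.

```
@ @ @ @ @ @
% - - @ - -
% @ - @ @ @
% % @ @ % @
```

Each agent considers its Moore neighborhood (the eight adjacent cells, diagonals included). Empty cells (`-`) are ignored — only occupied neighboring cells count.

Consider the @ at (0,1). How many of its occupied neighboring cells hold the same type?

Occupied neighbors of (0,1): (0,0)=@, (0,2)=@, (1,0)=%.
Same type (@): 2 of 3.

2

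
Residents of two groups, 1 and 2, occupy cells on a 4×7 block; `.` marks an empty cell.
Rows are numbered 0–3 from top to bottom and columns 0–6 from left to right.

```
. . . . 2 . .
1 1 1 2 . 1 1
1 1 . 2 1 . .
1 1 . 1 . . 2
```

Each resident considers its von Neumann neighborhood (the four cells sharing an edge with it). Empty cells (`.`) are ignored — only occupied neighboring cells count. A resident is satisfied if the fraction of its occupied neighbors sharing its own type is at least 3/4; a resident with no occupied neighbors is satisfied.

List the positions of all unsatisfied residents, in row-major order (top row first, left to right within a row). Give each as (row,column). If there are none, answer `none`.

Row 0: (0,4)2 0/0 ✓
Row 1: (1,0)1 2/2 ✓ · (1,1)1 3/3 ✓ · (1,2)1 1/2 ✗ · (1,3)2 1/2 ✗ · (1,5)1 1/1 ✓ · (1,6)1 1/1 ✓
Row 2: (2,0)1 3/3 ✓ · (2,1)1 3/3 ✓ · (2,3)2 1/3 ✗ · (2,4)1 0/1 ✗
Row 3: (3,0)1 2/2 ✓ · (3,1)1 2/2 ✓ · (3,3)1 0/1 ✗ · (3,6)2 0/0 ✓

(1,2), (1,3), (2,3), (2,4), (3,3)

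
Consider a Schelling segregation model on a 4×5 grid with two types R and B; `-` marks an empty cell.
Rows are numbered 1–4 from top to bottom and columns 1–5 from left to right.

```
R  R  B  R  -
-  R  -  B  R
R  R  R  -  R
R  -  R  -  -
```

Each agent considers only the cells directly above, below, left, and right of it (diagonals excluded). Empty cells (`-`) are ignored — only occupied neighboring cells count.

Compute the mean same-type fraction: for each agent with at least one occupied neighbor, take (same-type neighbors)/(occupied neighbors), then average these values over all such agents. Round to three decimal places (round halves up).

(1,1)R 1/1
(1,2)R 2/3
(1,3)B 0/2
(1,4)R 0/2
(2,2)R 2/2
(2,4)B 0/2
(2,5)R 1/2
(3,1)R 2/2
(3,2)R 3/3
(3,3)R 2/2
(3,5)R 1/1
(4,1)R 1/1
(4,3)R 1/1
Sum over 13 agents: 1/1 + 2/3 + 0/2 + 0/2 + 2/2 + 0/2 + 1/2 + 2/2 + 3/3 + 2/2 + 1/1 + 1/1 + 1/1 = 55/6; mean = 55/6 ÷ 13 = 55/78 = 0.705128… → 0.705.

0.705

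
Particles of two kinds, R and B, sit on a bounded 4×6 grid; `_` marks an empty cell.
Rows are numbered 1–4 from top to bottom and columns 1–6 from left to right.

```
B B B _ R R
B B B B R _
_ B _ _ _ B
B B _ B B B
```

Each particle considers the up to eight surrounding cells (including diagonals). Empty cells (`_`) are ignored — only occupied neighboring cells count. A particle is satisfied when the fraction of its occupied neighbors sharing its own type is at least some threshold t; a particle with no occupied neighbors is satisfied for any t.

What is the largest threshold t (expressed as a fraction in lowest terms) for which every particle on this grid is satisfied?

1/2

Row 1: (1,1)B 3/3 · (1,2)B 5/5 · (1,3)B 4/4 · (1,5)R 2/3 · (1,6)R 2/2
Row 2: (2,1)B 4/4 · (2,2)B 6/6 · (2,3)B 5/5 · (2,4)B 2/4 · (2,5)R 2/4
Row 3: (3,2)B 5/5 · (3,6)B 2/3
Row 4: (4,1)B 2/2 · (4,2)B 2/2 · (4,4)B 1/1 · (4,5)B 3/3 · (4,6)B 2/2
The smallest same-type fraction is 2/4 at (2,4), which reduces to 1/2. Any threshold above that leaves this particle unsatisfied.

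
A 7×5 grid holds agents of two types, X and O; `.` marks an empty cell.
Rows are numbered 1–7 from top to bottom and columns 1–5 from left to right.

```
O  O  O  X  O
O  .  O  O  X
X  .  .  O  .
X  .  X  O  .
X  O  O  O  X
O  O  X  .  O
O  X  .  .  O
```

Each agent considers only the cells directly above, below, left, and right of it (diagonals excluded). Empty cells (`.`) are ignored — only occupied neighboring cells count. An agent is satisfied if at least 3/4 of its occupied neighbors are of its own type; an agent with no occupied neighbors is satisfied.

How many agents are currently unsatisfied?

Row 1: (1,1)O 2/2 satisfied · (1,2)O 2/2 satisfied · (1,3)O 2/3 not · (1,4)X 0/3 not · (1,5)O 0/2 not
Row 2: (2,1)O 1/2 not · (2,3)O 2/2 satisfied · (2,4)O 2/4 not · (2,5)X 0/2 not
Row 3: (3,1)X 1/2 not · (3,4)O 2/2 satisfied
Row 4: (4,1)X 2/2 satisfied · (4,3)X 0/2 not · (4,4)O 2/3 not
Row 5: (5,1)X 1/3 not · (5,2)O 2/3 not · (5,3)O 2/4 not · (5,4)O 2/3 not · (5,5)X 0/2 not
Row 6: (6,1)O 2/3 not · (6,2)O 2/4 not · (6,3)X 0/2 not · (6,5)O 1/2 not
Row 7: (7,1)O 1/2 not · (7,2)X 0/2 not · (7,5)O 1/1 satisfied
Unsatisfied: (1,3), (1,4), (1,5), (2,1), (2,4), (2,5), (3,1), (4,3), (4,4), (5,1), (5,2), (5,3), (5,4), (5,5), (6,1), (6,2), (6,3), (6,5), (7,1), (7,2) — 20 in total.

20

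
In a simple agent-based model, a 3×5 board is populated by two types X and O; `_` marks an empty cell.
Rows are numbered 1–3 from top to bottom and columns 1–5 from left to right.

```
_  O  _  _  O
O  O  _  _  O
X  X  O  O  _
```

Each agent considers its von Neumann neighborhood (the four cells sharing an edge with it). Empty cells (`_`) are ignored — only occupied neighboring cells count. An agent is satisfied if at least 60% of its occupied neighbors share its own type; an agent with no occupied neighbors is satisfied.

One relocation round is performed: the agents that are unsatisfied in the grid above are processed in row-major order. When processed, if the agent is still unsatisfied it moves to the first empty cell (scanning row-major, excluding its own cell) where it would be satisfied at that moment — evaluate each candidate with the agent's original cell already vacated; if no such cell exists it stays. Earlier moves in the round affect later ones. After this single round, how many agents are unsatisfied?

2

Initially unsatisfied (in order): (2,1), (3,1), (3,2), (3,3).
  (2,1) → (1,1).
  (3,1): now satisfied by earlier moves; stays.
  (3,2): no empty cell satisfies it; stays.
  (3,3) → (1,3).
Resulting grid:
O O O _ O
_ O _ _ O
X X _ O _
Unsatisfied now: (2,2), (3,2).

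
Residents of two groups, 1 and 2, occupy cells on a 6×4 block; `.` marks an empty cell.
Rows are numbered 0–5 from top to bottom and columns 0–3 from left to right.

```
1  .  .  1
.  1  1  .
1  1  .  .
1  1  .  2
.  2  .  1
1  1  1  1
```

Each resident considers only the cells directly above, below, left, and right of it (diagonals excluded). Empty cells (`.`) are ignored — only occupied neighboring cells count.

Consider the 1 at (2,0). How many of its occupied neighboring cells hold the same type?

2

Occupied neighbors of (2,0): (3,0)=1, (2,1)=1.
Same type (1): 2 of 2.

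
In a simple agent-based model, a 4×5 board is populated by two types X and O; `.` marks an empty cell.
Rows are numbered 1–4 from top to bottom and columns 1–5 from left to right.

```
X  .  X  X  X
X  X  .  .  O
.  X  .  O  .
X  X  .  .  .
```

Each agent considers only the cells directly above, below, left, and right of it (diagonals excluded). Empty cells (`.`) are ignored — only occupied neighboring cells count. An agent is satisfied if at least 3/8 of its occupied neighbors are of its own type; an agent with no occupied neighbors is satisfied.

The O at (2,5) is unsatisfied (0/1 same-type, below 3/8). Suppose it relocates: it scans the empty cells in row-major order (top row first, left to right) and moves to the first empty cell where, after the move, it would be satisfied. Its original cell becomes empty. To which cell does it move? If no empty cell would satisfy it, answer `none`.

(2,4)

Vacating (2,5). Empty cells in order:
  (1,2): 0/3 same-type → still unsatisfied.
  (2,3): 0/2 same-type → still unsatisfied.
  (2,4): 1/2 same-type → satisfied — stop here.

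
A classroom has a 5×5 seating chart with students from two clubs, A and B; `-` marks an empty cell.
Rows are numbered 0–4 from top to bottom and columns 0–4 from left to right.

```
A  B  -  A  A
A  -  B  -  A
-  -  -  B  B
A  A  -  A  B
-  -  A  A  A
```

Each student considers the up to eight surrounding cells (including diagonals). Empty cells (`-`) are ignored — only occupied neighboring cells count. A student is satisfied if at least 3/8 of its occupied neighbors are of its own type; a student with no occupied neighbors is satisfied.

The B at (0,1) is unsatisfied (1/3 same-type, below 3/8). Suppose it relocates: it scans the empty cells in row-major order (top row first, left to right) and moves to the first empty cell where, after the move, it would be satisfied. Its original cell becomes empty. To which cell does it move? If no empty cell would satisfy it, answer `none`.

(0,2)

Vacating (0,1). Empty cells in order:
  (0,2): 1/2 same-type → satisfied — stop here.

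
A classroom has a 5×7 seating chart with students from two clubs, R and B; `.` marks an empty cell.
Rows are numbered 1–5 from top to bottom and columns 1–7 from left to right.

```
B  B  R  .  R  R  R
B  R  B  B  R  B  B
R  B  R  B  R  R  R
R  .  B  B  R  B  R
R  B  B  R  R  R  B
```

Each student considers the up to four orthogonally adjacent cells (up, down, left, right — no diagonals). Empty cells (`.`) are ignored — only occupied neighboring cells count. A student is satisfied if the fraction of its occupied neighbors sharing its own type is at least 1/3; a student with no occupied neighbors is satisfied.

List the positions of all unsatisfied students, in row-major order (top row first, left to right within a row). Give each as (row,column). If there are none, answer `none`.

(1,1)B 2/2 satisfied
(1,2)B 1/3 satisfied
(1,3)R 0/2 not
(1,5)R 2/2 satisfied
(1,6)R 2/3 satisfied
(1,7)R 1/2 satisfied
(2,1)B 1/3 satisfied
(2,2)R 0/4 not
(2,3)B 1/4 not
(2,4)B 2/3 satisfied
(2,5)R 2/4 satisfied
(2,6)B 1/4 not
(2,7)B 1/3 satisfied
(3,1)R 1/3 satisfied
(3,2)B 0/3 not
(3,3)R 0/4 not
(3,4)B 2/4 satisfied
(3,5)R 3/4 satisfied
(3,6)R 2/4 satisfied
(3,7)R 2/3 satisfied
(4,1)R 2/2 satisfied
(4,3)B 2/3 satisfied
(4,4)B 2/4 satisfied
(4,5)R 2/4 satisfied
(4,6)B 0/4 not
(4,7)R 1/3 satisfied
(5,1)R 1/2 satisfied
(5,2)B 1/2 satisfied
(5,3)B 2/3 satisfied
(5,4)R 1/3 satisfied
(5,5)R 3/3 satisfied
(5,6)R 1/3 satisfied
(5,7)B 0/2 not

(1,3), (2,2), (2,3), (2,6), (3,2), (3,3), (4,6), (5,7)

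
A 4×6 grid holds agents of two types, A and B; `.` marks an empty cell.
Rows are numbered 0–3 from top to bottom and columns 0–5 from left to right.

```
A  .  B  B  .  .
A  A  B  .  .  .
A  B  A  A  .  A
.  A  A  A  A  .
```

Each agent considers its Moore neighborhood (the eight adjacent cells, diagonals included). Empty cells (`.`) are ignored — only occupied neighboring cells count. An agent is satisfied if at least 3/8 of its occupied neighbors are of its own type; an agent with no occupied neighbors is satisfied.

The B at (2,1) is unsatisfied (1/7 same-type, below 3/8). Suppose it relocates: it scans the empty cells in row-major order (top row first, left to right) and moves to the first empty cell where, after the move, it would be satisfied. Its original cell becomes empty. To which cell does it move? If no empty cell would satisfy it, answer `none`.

Vacating (2,1). Empty cells in order:
  (0,1): 2/5 same-type → satisfied — stop here.

(0,1)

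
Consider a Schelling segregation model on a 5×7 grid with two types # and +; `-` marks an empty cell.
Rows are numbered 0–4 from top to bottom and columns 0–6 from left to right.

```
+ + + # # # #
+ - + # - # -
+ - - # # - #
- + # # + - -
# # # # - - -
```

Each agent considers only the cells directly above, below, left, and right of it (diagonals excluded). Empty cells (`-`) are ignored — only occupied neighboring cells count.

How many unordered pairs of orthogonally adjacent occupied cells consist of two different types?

Scan each occupied cell's neighbors to the right and below so each pair is counted once.
Row 0: +(0,0)–+(0,1)= +(0,0)–+(1,0)= +(0,1)–+(0,2)= +(0,2)–#(0,3)≠ +(0,2)–+(1,2)= #(0,3)–#(0,4)= #(0,3)–#(1,3)= #(0,4)–#(0,5)= #(0,5)–#(0,6)= #(0,5)–#(1,5)=  → 1/10 unlike.
Row 1: +(1,0)–+(2,0)= +(1,2)–#(1,3)≠ #(1,3)–#(2,3)=  → 1/3 unlike.
Row 2: #(2,3)–#(2,4)= #(2,3)–#(3,3)= #(2,4)–+(3,4)≠  → 1/3 unlike.
Row 3: +(3,1)–#(3,2)≠ +(3,1)–#(4,1)≠ #(3,2)–#(3,3)= #(3,2)–#(4,2)= #(3,3)–+(3,4)≠ #(3,3)–#(4,3)=  → 3/6 unlike.
Row 4: #(4,0)–#(4,1)= #(4,1)–#(4,2)= #(4,2)–#(4,3)=  → 0/3 unlike.
Total adjacent occupied pairs: 25; unlike-type pairs: 6.

6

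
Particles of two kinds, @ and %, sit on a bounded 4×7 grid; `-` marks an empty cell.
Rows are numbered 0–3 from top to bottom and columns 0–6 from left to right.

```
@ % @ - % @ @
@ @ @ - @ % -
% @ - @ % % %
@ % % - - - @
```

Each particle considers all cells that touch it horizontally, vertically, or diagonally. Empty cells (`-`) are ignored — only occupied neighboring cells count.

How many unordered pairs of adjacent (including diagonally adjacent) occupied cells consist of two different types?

23

Scan each occupied cell's neighbors to the right and below (and the two forward diagonals) so each pair is counted once.
Row 0: @(0,0)–%(0,1)≠ @(0,0)–@(1,0)= @(0,0)–@(1,1)= %(0,1)–@(0,2)≠ %(0,1)–@(1,1)≠ %(0,1)–@(1,2)≠ %(0,1)–@(1,0)≠ @(0,2)–@(1,2)= @(0,2)–@(1,1)= %(0,4)–@(0,5)≠ %(0,4)–@(1,4)≠ %(0,4)–%(1,5)= @(0,5)–@(0,6)= @(0,5)–%(1,5)≠ @(0,5)–@(1,4)= @(0,6)–%(1,5)≠  → 9/16 unlike.
Row 1: @(1,0)–@(1,1)= @(1,0)–%(2,0)≠ @(1,0)–@(2,1)= @(1,1)–@(1,2)= @(1,1)–@(2,1)= @(1,1)–%(2,0)≠ @(1,2)–@(2,3)= @(1,2)–@(2,1)= @(1,4)–%(1,5)≠ @(1,4)–%(2,4)≠ @(1,4)–%(2,5)≠ @(1,4)–@(2,3)= %(1,5)–%(2,5)= %(1,5)–%(2,6)= %(1,5)–%(2,4)=  → 5/15 unlike.
Row 2: %(2,0)–@(2,1)≠ %(2,0)–@(3,0)≠ %(2,0)–%(3,1)= @(2,1)–%(3,1)≠ @(2,1)–%(3,2)≠ @(2,1)–@(3,0)= @(2,3)–%(2,4)≠ @(2,3)–%(3,2)≠ %(2,4)–%(2,5)= %(2,5)–%(2,6)= %(2,5)–@(3,6)≠ %(2,6)–@(3,6)≠  → 8/12 unlike.
Row 3: @(3,0)–%(3,1)≠ %(3,1)–%(3,2)=  → 1/2 unlike.
Total adjacent occupied pairs: 45; unlike-type pairs: 23.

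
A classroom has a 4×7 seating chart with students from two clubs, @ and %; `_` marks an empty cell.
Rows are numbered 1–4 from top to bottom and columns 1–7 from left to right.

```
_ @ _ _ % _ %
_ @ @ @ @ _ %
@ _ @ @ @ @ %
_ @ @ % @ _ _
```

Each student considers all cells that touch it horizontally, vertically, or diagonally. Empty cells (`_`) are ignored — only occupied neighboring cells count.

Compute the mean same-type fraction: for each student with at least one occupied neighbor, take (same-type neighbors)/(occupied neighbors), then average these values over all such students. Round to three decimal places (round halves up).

(1,2)@ 2/2
(1,5)% 0/2
(1,7)% 1/1
(2,2)@ 4/4
(2,3)@ 5/5
(2,4)@ 5/6
(2,5)@ 4/5
(2,7)% 2/3
(3,1)@ 2/2
(3,3)@ 6/7
(3,4)@ 7/8
(3,5)@ 5/6
(3,6)@ 3/5
(3,7)% 1/2
(4,2)@ 3/3
(4,3)@ 3/4
(4,4)% 0/5
(4,5)@ 3/4
Sum over 18 students: 2/2 + 0/2 + 1/1 + 4/4 + 5/5 + 5/6 + 4/5 + 2/3 + 2/2 + 6/7 + 7/8 + 5/6 + 3/5 + 1/2 + 3/3 + 3/4 + 0/5 + 3/4 = 11311/840; mean = 11311/840 ÷ 18 = 11311/15120 = 0.748082… → 0.748.

0.748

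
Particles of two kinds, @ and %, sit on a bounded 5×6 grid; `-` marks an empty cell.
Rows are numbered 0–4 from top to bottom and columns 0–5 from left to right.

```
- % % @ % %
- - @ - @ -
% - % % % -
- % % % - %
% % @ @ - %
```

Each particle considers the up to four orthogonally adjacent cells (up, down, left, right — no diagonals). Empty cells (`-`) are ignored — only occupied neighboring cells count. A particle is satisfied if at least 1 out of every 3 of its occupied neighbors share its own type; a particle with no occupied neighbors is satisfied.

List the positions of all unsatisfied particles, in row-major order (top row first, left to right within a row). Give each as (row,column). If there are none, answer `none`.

(0,3), (1,2), (1,4)

Row 0: (0,1)% 1/1 satisfied · (0,2)% 1/3 satisfied · (0,3)@ 0/2 not · (0,4)% 1/3 satisfied · (0,5)% 1/1 satisfied
Row 1: (1,2)@ 0/2 not · (1,4)@ 0/2 not
Row 2: (2,0)% 0/0 satisfied · (2,2)% 2/3 satisfied · (2,3)% 3/3 satisfied · (2,4)% 1/2 satisfied
Row 3: (3,1)% 2/2 satisfied · (3,2)% 3/4 satisfied · (3,3)% 2/3 satisfied · (3,5)% 1/1 satisfied
Row 4: (4,0)% 1/1 satisfied · (4,1)% 2/3 satisfied · (4,2)@ 1/3 satisfied · (4,3)@ 1/2 satisfied · (4,5)% 1/1 satisfied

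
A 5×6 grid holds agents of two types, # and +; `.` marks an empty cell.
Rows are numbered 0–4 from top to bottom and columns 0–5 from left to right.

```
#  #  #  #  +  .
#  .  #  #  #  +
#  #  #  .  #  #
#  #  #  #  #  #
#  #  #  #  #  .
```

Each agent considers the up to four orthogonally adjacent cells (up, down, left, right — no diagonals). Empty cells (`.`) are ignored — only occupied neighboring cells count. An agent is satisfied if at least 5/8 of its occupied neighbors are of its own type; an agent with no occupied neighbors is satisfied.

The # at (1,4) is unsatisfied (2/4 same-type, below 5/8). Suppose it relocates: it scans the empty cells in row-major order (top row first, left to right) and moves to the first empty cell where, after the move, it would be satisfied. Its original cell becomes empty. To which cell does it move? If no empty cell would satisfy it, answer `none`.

Vacating (1,4). Empty cells in order:
  (0,5): 0/2 same-type → still unsatisfied.
  (1,1): 4/4 same-type → satisfied — stop here.

(1,1)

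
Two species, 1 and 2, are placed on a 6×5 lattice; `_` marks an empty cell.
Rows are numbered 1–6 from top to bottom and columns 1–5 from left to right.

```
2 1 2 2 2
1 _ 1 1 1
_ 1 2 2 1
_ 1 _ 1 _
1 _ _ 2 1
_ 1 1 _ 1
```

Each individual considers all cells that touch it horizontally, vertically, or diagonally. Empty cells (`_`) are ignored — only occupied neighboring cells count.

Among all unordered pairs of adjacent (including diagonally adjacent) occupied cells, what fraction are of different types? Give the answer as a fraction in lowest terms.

4/7

Scan each occupied cell's neighbors to the right and below (and the two forward diagonals) so each pair is counted once.
Row 1: 2(1,1)–1(1,2)≠ 2(1,1)–1(2,1)≠ 1(1,2)–2(1,3)≠ 1(1,2)–1(2,3)= 1(1,2)–1(2,1)= 2(1,3)–2(1,4)= 2(1,3)–1(2,3)≠ 2(1,3)–1(2,4)≠ 2(1,4)–2(1,5)= 2(1,4)–1(2,4)≠ 2(1,4)–1(2,5)≠ 2(1,4)–1(2,3)≠ 2(1,5)–1(2,5)≠ 2(1,5)–1(2,4)≠  → 10/14 unlike.
Row 2: 1(2,1)–1(3,2)= 1(2,3)–1(2,4)= 1(2,3)–2(3,3)≠ 1(2,3)–2(3,4)≠ 1(2,3)–1(3,2)= 1(2,4)–1(2,5)= 1(2,4)–2(3,4)≠ 1(2,4)–1(3,5)= 1(2,4)–2(3,3)≠ 1(2,5)–1(3,5)= 1(2,5)–2(3,4)≠  → 5/11 unlike.
Row 3: 1(3,2)–2(3,3)≠ 1(3,2)–1(4,2)= 2(3,3)–2(3,4)= 2(3,3)–1(4,4)≠ 2(3,3)–1(4,2)≠ 2(3,4)–1(3,5)≠ 2(3,4)–1(4,4)≠ 1(3,5)–1(4,4)=  → 5/8 unlike.
Row 4: 1(4,2)–1(5,1)= 1(4,4)–2(5,4)≠ 1(4,4)–1(5,5)=  → 1/3 unlike.
Row 5: 1(5,1)–1(6,2)= 2(5,4)–1(5,5)≠ 2(5,4)–1(6,5)≠ 2(5,4)–1(6,3)≠ 1(5,5)–1(6,5)=  → 3/5 unlike.
Row 6: 1(6,2)–1(6,3)=  → 0/1 unlike.
Total adjacent occupied pairs: 42; unlike-type pairs: 24.
24/42 reduces to 4/7.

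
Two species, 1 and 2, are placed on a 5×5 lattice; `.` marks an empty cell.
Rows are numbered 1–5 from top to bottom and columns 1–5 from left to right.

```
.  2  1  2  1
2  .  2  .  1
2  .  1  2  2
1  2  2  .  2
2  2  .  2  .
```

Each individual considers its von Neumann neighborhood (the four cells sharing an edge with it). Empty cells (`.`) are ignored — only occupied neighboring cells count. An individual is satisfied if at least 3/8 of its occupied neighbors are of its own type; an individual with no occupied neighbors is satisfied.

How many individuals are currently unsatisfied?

6

Row 1: (1,2)2 0/1 ✗ · (1,3)1 0/3 ✗ · (1,4)2 0/2 ✗ · (1,5)1 1/2 ✓
Row 2: (2,1)2 1/1 ✓ · (2,3)2 0/2 ✗ · (2,5)1 1/2 ✓
Row 3: (3,1)2 1/2 ✓ · (3,3)1 0/3 ✗ · (3,4)2 1/2 ✓ · (3,5)2 2/3 ✓
Row 4: (4,1)1 0/3 ✗ · (4,2)2 2/3 ✓ · (4,3)2 1/2 ✓ · (4,5)2 1/1 ✓
Row 5: (5,1)2 1/2 ✓ · (5,2)2 2/2 ✓ · (5,4)2 0/0 ✓
Unsatisfied: (1,2), (1,3), (1,4), (2,3), (3,3), (4,1) — 6 in total.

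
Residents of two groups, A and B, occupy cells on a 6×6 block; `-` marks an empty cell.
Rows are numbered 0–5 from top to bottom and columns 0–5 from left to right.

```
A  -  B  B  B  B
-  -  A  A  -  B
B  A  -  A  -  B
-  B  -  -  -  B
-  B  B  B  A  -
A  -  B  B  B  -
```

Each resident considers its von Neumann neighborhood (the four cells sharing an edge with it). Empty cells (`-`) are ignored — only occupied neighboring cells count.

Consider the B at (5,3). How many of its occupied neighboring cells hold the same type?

Occupied neighbors of (5,3): (4,3)=B, (5,2)=B, (5,4)=B.
Same type (B): 3 of 3.

3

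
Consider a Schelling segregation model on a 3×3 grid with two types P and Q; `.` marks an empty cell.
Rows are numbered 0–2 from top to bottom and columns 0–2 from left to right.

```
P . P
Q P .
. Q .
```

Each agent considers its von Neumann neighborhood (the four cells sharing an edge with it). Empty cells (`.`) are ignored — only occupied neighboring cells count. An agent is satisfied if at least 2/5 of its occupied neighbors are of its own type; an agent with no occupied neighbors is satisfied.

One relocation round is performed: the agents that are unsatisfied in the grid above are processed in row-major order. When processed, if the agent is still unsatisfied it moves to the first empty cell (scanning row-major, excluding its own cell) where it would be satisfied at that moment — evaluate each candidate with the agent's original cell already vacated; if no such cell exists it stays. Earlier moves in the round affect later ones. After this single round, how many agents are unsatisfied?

Initially unsatisfied (in order): (0,0), (1,0), (1,1), (2,1).
  (0,0) → (0,1).
  (1,0) → (2,0).
  (1,1): now satisfied by earlier moves; stays.
  (2,1): now satisfied by earlier moves; stays.
Resulting grid:
. P P
. P .
Q Q .
All satisfied now.

0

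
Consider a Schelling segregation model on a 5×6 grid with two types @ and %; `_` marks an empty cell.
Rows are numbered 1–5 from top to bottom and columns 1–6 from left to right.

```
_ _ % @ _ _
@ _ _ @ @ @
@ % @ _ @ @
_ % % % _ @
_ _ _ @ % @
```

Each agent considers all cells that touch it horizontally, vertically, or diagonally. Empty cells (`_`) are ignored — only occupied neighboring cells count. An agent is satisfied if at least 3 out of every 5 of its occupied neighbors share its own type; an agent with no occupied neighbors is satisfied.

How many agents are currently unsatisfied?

10

Row 1: (1,3)% 0/2 not · (1,4)@ 2/3 satisfied
Row 2: (2,1)@ 1/2 not · (2,4)@ 4/5 satisfied · (2,5)@ 5/5 satisfied · (2,6)@ 3/3 satisfied
Row 3: (3,1)@ 1/3 not · (3,2)% 2/5 not · (3,3)@ 1/5 not · (3,5)@ 5/6 satisfied · (3,6)@ 4/4 satisfied
Row 4: (4,2)% 2/4 not · (4,3)% 3/5 satisfied · (4,4)% 2/5 not · (4,6)@ 3/4 satisfied
Row 5: (5,4)@ 0/3 not · (5,5)% 1/4 not · (5,6)@ 1/2 not
Unsatisfied: (1,3), (2,1), (3,1), (3,2), (3,3), (4,2), (4,4), (5,4), (5,5), (5,6) — 10 in total.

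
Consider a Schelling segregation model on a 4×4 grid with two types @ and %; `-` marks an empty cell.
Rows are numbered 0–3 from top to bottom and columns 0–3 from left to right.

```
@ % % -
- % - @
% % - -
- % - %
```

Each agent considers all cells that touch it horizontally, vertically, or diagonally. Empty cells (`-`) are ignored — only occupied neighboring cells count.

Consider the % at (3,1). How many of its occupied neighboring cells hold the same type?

Occupied neighbors of (3,1): (2,0)=%, (2,1)=%.
Same type (%): 2 of 2.

2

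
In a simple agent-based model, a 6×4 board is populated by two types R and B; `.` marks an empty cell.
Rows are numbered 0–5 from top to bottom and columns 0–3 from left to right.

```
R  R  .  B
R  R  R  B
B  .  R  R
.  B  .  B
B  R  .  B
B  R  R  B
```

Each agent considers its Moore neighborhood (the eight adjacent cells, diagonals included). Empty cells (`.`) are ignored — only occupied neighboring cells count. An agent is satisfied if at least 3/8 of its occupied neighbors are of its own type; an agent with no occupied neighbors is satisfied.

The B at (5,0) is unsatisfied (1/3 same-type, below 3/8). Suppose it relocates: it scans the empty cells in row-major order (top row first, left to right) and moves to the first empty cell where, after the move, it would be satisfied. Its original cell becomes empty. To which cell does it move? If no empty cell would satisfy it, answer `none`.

(0,2)

Vacating (5,0). Empty cells in order:
  (0,2): 2/5 same-type → satisfied — stop here.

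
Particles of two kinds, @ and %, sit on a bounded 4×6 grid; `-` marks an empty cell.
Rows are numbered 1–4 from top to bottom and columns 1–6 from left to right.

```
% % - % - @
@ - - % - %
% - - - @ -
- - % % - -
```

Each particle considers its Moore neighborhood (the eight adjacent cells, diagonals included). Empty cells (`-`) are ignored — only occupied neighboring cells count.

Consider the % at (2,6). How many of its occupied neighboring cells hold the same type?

0

Occupied neighbors of (2,6): (1,6)=@, (3,5)=@.
Same type (%): 0 of 2.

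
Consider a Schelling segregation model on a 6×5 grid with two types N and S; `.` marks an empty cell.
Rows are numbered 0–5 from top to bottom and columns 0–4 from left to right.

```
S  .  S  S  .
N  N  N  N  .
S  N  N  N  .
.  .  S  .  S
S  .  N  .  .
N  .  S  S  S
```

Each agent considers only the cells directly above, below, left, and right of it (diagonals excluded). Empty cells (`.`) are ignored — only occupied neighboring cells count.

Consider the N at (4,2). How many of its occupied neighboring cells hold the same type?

0

Occupied neighbors of (4,2): (3,2)=S, (5,2)=S.
Same type (N): 0 of 2.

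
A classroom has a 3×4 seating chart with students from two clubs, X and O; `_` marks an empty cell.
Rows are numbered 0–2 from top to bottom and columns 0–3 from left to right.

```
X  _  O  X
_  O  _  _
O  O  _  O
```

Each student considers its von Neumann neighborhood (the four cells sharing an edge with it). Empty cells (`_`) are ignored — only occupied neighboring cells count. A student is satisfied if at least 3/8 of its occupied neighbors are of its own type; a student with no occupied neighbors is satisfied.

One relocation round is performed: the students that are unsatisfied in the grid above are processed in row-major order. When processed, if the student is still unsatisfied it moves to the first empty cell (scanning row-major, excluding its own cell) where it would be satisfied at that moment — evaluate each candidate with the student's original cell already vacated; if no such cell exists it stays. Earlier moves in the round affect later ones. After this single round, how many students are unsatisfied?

Initially unsatisfied (in order): (0,2), (0,3).
  (0,2) → (0,1).
  (0,3): now satisfied by earlier moves; stays.
Resulting grid:
X O _ X
_ O _ _
O O _ O
Unsatisfied now: (0,0).

1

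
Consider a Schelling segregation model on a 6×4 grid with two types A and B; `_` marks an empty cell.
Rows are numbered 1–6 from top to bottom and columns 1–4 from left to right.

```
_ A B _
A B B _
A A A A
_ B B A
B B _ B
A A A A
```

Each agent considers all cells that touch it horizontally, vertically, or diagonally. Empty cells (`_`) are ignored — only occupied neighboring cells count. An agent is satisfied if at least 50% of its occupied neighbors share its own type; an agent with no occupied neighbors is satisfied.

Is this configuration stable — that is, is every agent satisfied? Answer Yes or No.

No

(1,2)A 1/4 not
(1,3)B 2/3 satisfied
(2,1)A 3/4 satisfied
(2,2)B 2/7 not
(2,3)B 2/6 not
(3,1)A 2/4 satisfied
(3,2)A 3/7 not
(3,3)A 3/7 not
(3,4)A 2/4 satisfied
(4,2)B 3/6 satisfied
(4,3)B 3/7 not
(4,4)A 2/4 satisfied
(5,1)B 2/4 satisfied
(5,2)B 3/6 satisfied
(5,4)B 1/4 not
(6,1)A 1/3 not
(6,2)A 2/4 satisfied
(6,3)A 2/4 satisfied
(6,4)A 1/2 satisfied
For instance (1,2) has only 1/4 same-type neighbors, below 1/2.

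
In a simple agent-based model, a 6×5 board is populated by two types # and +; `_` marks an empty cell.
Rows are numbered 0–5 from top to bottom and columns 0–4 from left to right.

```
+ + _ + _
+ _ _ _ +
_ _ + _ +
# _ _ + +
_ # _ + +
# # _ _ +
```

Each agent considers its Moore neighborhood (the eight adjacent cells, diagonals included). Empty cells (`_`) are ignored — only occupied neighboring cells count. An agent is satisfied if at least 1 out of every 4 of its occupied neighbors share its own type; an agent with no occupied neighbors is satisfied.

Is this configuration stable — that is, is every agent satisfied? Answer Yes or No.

Yes

Row 0: (0,0)+ 2/2 ✓ · (0,1)+ 2/2 ✓ · (0,3)+ 1/1 ✓
Row 1: (1,0)+ 2/2 ✓ · (1,4)+ 2/2 ✓
Row 2: (2,2)+ 1/1 ✓ · (2,4)+ 3/3 ✓
Row 3: (3,0)# 1/1 ✓ · (3,3)+ 5/5 ✓ · (3,4)+ 4/4 ✓
Row 4: (4,1)# 3/3 ✓ · (4,3)+ 4/4 ✓ · (4,4)+ 4/4 ✓
Row 5: (5,0)# 2/2 ✓ · (5,1)# 2/2 ✓ · (5,4)+ 2/2 ✓
All meet the threshold, so the configuration is stable.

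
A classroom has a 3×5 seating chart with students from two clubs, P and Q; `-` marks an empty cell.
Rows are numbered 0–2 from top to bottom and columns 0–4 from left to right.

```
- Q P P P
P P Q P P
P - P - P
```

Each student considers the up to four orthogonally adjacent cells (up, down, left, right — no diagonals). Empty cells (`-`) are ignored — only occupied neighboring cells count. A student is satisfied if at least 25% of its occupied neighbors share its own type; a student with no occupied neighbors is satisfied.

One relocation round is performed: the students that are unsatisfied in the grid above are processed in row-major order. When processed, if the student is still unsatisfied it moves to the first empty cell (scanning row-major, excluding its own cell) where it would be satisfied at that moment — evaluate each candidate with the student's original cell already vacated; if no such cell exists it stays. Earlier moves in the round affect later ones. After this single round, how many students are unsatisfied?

0

Initially unsatisfied (in order): (0,1), (1,2), (2,2).
  (0,1): no empty cell satisfies it; stays.
  (1,2) → (0,0).
  (2,2): now satisfied by earlier moves; stays.
Resulting grid:
Q Q P P P
P P - P P
P - P - P
All satisfied now.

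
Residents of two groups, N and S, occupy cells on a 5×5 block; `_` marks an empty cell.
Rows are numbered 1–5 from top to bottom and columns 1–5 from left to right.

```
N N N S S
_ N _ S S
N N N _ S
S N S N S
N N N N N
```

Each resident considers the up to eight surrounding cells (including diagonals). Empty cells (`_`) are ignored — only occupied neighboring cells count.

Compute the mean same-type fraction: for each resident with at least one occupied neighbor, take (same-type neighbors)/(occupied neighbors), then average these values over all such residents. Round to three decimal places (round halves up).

0.666

(1,1)N 2/2
(1,2)N 3/3
(1,3)N 2/4
(1,4)S 3/4
(1,5)S 3/3
(2,2)N 6/6
(2,4)S 4/6
(2,5)S 4/4
(3,1)N 3/4
(3,2)N 4/6
(3,3)N 4/6
(3,5)S 3/4
(4,1)S 0/5
(4,2)N 6/8
(4,3)S 0/7
(4,4)N 4/7
(4,5)S 1/4
(5,1)N 2/3
(5,2)N 3/5
(5,3)N 4/5
(5,4)N 3/5
(5,5)N 2/3
Sum over 22 residents: 2/2 + 3/3 + 2/4 + 3/4 + 3/3 + 6/6 + 4/6 + 4/4 + 3/4 + 4/6 + 4/6 + 3/4 + 0/5 + 6/8 + 0/7 + 4/7 + 1/4 + 2/3 + 3/5 + 4/5 + 3/5 + 2/3 = 1231/84; mean = 1231/84 ÷ 22 = 1231/1848 = 0.666125… → 0.666.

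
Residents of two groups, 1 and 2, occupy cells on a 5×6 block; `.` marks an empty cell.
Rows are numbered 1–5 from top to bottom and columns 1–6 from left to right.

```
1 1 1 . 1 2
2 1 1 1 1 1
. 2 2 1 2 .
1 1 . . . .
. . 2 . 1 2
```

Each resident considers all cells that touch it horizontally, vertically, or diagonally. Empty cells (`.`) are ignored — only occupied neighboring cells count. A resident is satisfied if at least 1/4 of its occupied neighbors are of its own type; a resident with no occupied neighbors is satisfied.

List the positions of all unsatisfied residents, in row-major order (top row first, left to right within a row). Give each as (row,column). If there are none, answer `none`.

Row 1: (1,1)1 2/3 ✓ · (1,2)1 4/5 ✓ · (1,3)1 4/4 ✓ · (1,5)1 3/4 ✓ · (1,6)2 0/3 ✗
Row 2: (2,1)2 1/4 ✓ · (2,2)1 4/7 ✓ · (2,3)1 5/7 ✓ · (2,4)1 5/7 ✓ · (2,5)1 4/6 ✓ · (2,6)1 2/4 ✓
Row 3: (3,2)2 2/6 ✓ · (3,3)2 1/6 ✗ · (3,4)1 3/5 ✓ · (3,5)2 0/4 ✗
Row 4: (4,1)1 1/2 ✓ · (4,2)1 1/4 ✓
Row 5: (5,3)2 0/1 ✗ · (5,5)1 0/1 ✗ · (5,6)2 0/1 ✗

(1,6), (3,3), (3,5), (5,3), (5,5), (5,6)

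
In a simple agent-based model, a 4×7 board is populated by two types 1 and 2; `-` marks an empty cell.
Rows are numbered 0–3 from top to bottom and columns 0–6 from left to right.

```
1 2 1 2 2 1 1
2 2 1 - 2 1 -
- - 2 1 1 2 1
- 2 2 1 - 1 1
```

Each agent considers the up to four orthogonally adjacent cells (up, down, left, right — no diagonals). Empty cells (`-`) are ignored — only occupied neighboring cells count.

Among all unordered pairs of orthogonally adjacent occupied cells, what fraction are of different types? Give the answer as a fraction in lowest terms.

15/28

Scan each occupied cell's neighbors to the right and below so each pair is counted once.
From row 0: 5 unlike of 11 pairs (running 5/11).
From row 1: 5 unlike of 6 pairs (running 10/17).
From row 2: 4 unlike of 8 pairs (running 14/25).
From row 3: 1 unlike of 3 pairs (running 15/28).
Total adjacent occupied pairs: 28; unlike-type pairs: 15.
15/28 is already in lowest terms.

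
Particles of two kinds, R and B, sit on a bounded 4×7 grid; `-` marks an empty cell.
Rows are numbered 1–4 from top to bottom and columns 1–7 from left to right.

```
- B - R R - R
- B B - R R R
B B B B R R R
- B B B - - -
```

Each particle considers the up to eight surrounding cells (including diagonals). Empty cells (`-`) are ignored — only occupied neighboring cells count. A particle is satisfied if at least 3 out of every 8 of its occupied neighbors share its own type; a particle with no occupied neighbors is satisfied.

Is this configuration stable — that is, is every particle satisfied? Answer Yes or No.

Row 1: (1,2)B 2/2 ok · (1,4)R 2/3 ok · (1,5)R 3/3 ok · (1,7)R 2/2 ok
Row 2: (2,2)B 5/5 ok · (2,3)B 5/6 ok · (2,5)R 5/6 ok · (2,6)R 7/7 ok · (2,7)R 4/4 ok
Row 3: (3,1)B 3/3 ok · (3,2)B 6/6 ok · (3,3)B 7/7 ok · (3,4)B 4/6 ok · (3,5)R 3/5 ok · (3,6)R 5/5 ok · (3,7)R 3/3 ok
Row 4: (4,2)B 4/4 ok · (4,3)B 5/5 ok · (4,4)B 3/4 ok
All meet the threshold, so the configuration is stable.

Yes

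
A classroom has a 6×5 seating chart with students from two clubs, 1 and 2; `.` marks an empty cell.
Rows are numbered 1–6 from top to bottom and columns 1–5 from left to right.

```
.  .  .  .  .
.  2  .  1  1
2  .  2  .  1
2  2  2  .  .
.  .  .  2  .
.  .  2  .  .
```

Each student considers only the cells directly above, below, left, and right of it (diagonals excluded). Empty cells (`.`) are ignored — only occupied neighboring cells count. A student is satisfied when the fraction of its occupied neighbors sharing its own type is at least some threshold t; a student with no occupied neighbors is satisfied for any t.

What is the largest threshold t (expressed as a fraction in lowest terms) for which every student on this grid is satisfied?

(2,2)2 — no occupied neighbors
(2,4)1 1/1
(2,5)1 2/2
(3,1)2 1/1
(3,3)2 1/1
(3,5)1 1/1
(4,1)2 2/2
(4,2)2 2/2
(4,3)2 2/2
(5,4)2 — no occupied neighbors
(6,3)2 — no occupied neighbors
The smallest same-type fraction is 1/1 at (2,4), which reduces to 1/1. Any threshold above that leaves this student unsatisfied.

1/1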